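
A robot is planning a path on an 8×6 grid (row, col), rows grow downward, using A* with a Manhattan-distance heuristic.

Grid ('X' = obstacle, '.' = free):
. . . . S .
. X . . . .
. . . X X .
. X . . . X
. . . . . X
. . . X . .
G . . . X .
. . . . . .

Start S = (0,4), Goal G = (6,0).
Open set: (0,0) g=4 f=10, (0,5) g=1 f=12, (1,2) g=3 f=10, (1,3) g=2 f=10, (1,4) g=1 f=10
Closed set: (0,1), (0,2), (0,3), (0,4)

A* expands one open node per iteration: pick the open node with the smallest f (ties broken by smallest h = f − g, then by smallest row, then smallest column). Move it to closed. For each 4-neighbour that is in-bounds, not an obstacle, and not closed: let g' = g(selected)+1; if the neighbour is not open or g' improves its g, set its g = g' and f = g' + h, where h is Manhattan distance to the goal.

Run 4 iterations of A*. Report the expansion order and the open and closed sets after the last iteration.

order=[(0,0) → (1,0) → (2,0) → (3,0)]; open=[(0,5) g=1 f=12, (1,2) g=3 f=10, (1,3) g=2 f=10, (1,4) g=1 f=10, (2,1) g=7 f=12, (4,0) g=8 f=10]; closed=[(0,0), (0,1), (0,2), (0,3), (0,4), (1,0), (2,0), (3,0)]

step 1: expand (0,0) (f=10, h=6) → closed; open now [(0,5) g=1 f=12, (1,0) g=5 f=10, (1,2) g=3 f=10, (1,3) g=2 f=10, (1,4) g=1 f=10]
step 2: expand (1,0) (f=10, h=5) → closed; open now [(0,5) g=1 f=12, (1,2) g=3 f=10, (1,3) g=2 f=10, (1,4) g=1 f=10, (2,0) g=6 f=10]
step 3: expand (2,0) (f=10, h=4) → closed; open now [(0,5) g=1 f=12, (1,2) g=3 f=10, (1,3) g=2 f=10, (1,4) g=1 f=10, (2,1) g=7 f=12, (3,0) g=7 f=10]
step 4: expand (3,0) (f=10, h=3) → closed; open now [(0,5) g=1 f=12, (1,2) g=3 f=10, (1,3) g=2 f=10, (1,4) g=1 f=10, (2,1) g=7 f=12, (4,0) g=8 f=10]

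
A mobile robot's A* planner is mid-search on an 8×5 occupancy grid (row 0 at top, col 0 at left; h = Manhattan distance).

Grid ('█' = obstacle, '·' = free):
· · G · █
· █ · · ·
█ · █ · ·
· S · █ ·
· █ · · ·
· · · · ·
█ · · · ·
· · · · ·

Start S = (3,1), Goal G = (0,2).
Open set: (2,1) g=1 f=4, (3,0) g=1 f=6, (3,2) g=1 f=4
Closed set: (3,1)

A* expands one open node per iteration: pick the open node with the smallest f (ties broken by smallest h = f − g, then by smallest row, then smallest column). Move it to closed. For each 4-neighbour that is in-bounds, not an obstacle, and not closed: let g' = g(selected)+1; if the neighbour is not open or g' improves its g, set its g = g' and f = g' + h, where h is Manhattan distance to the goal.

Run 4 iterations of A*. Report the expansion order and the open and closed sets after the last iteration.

order=[(2,1) → (3,2) → (4,2) → (3,0)]; open=[(4,0) g=2 f=8, (4,3) g=3 f=8, (5,2) g=3 f=8]; closed=[(2,1), (3,0), (3,1), (3,2), (4,2)]

step 1: expand (2,1) (f=4, h=3) → closed; open now [(3,0) g=1 f=6, (3,2) g=1 f=4]
step 2: expand (3,2) (f=4, h=3) → closed; open now [(3,0) g=1 f=6, (4,2) g=2 f=6]
step 3: expand (4,2) (f=6, h=4) → closed; open now [(3,0) g=1 f=6, (4,3) g=3 f=8, (5,2) g=3 f=8]
step 4: expand (3,0) (f=6, h=5) → closed; open now [(4,0) g=2 f=8, (4,3) g=3 f=8, (5,2) g=3 f=8]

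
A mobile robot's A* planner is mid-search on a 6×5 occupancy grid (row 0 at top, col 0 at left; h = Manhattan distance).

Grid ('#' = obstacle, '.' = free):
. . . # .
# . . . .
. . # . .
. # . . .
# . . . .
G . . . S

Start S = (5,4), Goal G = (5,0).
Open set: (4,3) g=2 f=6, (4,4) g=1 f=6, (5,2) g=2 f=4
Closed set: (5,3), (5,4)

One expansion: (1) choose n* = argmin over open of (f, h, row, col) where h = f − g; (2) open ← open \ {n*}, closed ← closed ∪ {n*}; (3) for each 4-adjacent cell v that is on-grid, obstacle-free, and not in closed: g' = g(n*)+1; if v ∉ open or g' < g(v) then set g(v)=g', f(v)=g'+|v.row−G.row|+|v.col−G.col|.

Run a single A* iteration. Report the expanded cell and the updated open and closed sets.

expanded=(5,2); open=[(4,2) g=3 f=6, (4,3) g=2 f=6, (4,4) g=1 f=6, (5,1) g=3 f=4]; closed=[(5,2), (5,3), (5,4)]

step 1: expand (5,2) (f=4, h=2) → closed; open now [(4,2) g=3 f=6, (4,3) g=2 f=6, (4,4) g=1 f=6, (5,1) g=3 f=4]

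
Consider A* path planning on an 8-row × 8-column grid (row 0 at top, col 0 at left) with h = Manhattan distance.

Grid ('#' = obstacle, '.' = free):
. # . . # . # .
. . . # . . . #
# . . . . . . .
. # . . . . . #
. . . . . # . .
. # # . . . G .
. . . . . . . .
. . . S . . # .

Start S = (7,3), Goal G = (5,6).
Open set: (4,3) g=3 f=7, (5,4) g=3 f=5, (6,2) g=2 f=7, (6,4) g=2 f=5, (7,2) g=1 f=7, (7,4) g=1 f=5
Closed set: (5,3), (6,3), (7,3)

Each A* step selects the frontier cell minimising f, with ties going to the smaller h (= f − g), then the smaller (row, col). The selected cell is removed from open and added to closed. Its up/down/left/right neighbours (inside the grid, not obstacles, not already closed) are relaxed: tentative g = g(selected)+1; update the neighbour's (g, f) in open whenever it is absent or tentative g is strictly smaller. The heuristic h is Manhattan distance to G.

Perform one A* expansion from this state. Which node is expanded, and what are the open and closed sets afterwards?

step 1: expand (5,4) (f=5, h=2) → closed; open now [(4,3) g=3 f=7, (4,4) g=4 f=7, (5,5) g=4 f=5, (6,2) g=2 f=7, (6,4) g=2 f=5, (7,2) g=1 f=7, (7,4) g=1 f=5]

expanded=(5,4); open=[(4,3) g=3 f=7, (4,4) g=4 f=7, (5,5) g=4 f=5, (6,2) g=2 f=7, (6,4) g=2 f=5, (7,2) g=1 f=7, (7,4) g=1 f=5]; closed=[(5,3), (5,4), (6,3), (7,3)]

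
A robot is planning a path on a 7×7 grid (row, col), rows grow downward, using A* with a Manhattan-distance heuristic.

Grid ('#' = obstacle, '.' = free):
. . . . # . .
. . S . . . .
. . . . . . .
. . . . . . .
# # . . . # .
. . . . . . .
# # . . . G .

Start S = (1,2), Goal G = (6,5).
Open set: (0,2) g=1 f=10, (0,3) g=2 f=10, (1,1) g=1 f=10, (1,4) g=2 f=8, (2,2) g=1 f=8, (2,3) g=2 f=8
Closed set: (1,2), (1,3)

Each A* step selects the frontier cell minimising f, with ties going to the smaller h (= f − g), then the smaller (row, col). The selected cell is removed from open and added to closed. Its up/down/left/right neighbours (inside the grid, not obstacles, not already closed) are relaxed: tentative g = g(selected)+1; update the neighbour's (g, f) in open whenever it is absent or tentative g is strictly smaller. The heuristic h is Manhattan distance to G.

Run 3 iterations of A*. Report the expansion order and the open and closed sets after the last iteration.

step 1: expand (1,4) (f=8, h=6) → closed; open now [(0,2) g=1 f=10, (0,3) g=2 f=10, (1,1) g=1 f=10, (1,5) g=3 f=8, (2,2) g=1 f=8, (2,3) g=2 f=8, (2,4) g=3 f=8]
step 2: expand (1,5) (f=8, h=5) → closed; open now [(0,2) g=1 f=10, (0,3) g=2 f=10, (0,5) g=4 f=10, (1,1) g=1 f=10, (1,6) g=4 f=10, (2,2) g=1 f=8, (2,3) g=2 f=8, (2,4) g=3 f=8, (2,5) g=4 f=8]
step 3: expand (2,5) (f=8, h=4) → closed; open now [(0,2) g=1 f=10, (0,3) g=2 f=10, (0,5) g=4 f=10, (1,1) g=1 f=10, (1,6) g=4 f=10, (2,2) g=1 f=8, (2,3) g=2 f=8, (2,4) g=3 f=8, (2,6) g=5 f=10, (3,5) g=5 f=8]

order=[(1,4) → (1,5) → (2,5)]; open=[(0,2) g=1 f=10, (0,3) g=2 f=10, (0,5) g=4 f=10, (1,1) g=1 f=10, (1,6) g=4 f=10, (2,2) g=1 f=8, (2,3) g=2 f=8, (2,4) g=3 f=8, (2,6) g=5 f=10, (3,5) g=5 f=8]; closed=[(1,2), (1,3), (1,4), (1,5), (2,5)]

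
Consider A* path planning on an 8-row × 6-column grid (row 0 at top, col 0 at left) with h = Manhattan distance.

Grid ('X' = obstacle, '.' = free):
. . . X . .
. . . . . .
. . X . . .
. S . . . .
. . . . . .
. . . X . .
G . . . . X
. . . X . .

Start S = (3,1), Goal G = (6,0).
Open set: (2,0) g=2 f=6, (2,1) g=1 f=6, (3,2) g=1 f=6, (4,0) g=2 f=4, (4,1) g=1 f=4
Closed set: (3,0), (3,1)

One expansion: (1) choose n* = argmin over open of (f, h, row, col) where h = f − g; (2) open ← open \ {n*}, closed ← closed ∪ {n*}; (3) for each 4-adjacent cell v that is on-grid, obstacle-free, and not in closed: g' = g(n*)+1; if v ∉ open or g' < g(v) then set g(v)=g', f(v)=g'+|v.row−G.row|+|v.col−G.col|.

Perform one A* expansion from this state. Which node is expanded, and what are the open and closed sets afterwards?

expanded=(4,0); open=[(2,0) g=2 f=6, (2,1) g=1 f=6, (3,2) g=1 f=6, (4,1) g=1 f=4, (5,0) g=3 f=4]; closed=[(3,0), (3,1), (4,0)]

step 1: expand (4,0) (f=4, h=2) → closed; open now [(2,0) g=2 f=6, (2,1) g=1 f=6, (3,2) g=1 f=6, (4,1) g=1 f=4, (5,0) g=3 f=4]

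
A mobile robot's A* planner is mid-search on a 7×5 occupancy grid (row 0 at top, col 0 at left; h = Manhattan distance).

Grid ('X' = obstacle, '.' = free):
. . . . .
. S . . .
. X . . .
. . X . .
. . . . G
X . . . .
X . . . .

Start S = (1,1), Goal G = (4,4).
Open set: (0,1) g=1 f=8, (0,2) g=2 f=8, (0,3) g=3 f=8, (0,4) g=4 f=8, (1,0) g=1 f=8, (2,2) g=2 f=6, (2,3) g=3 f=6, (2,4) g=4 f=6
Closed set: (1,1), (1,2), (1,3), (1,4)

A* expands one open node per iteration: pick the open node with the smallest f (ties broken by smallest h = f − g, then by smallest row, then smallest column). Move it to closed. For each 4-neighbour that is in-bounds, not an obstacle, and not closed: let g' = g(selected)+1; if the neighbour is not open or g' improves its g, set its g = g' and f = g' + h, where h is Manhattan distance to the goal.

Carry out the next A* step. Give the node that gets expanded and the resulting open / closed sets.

step 1: expand (2,4) (f=6, h=2) → closed; open now [(0,1) g=1 f=8, (0,2) g=2 f=8, (0,3) g=3 f=8, (0,4) g=4 f=8, (1,0) g=1 f=8, (2,2) g=2 f=6, (2,3) g=3 f=6, (3,4) g=5 f=6]

expanded=(2,4); open=[(0,1) g=1 f=8, (0,2) g=2 f=8, (0,3) g=3 f=8, (0,4) g=4 f=8, (1,0) g=1 f=8, (2,2) g=2 f=6, (2,3) g=3 f=6, (3,4) g=5 f=6]; closed=[(1,1), (1,2), (1,3), (1,4), (2,4)]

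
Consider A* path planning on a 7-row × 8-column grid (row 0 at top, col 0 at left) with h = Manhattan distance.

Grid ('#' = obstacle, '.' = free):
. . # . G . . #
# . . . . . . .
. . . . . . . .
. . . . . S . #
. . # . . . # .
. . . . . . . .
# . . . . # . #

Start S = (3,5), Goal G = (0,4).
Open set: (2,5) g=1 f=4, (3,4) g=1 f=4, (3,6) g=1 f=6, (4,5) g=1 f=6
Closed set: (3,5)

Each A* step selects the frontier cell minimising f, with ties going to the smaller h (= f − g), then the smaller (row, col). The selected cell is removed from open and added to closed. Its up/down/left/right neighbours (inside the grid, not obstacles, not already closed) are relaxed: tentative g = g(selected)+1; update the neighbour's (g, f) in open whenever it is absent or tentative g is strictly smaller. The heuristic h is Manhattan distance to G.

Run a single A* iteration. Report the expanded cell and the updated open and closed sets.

step 1: expand (2,5) (f=4, h=3) → closed; open now [(1,5) g=2 f=4, (2,4) g=2 f=4, (2,6) g=2 f=6, (3,4) g=1 f=4, (3,6) g=1 f=6, (4,5) g=1 f=6]

expanded=(2,5); open=[(1,5) g=2 f=4, (2,4) g=2 f=4, (2,6) g=2 f=6, (3,4) g=1 f=4, (3,6) g=1 f=6, (4,5) g=1 f=6]; closed=[(2,5), (3,5)]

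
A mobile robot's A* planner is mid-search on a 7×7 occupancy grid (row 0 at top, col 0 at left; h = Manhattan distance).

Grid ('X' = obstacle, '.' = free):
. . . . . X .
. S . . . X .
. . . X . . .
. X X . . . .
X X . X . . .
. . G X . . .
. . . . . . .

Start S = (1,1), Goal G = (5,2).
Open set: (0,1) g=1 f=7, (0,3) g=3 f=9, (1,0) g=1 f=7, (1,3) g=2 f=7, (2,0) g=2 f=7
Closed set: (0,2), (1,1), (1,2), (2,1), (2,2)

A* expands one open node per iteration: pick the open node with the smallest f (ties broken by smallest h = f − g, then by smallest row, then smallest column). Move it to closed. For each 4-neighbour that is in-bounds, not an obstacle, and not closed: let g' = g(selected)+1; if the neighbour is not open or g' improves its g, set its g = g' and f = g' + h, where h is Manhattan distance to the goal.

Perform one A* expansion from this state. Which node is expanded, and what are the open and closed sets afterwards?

step 1: expand (1,3) (f=7, h=5) → closed; open now [(0,1) g=1 f=7, (0,3) g=3 f=9, (1,0) g=1 f=7, (1,4) g=3 f=9, (2,0) g=2 f=7]

expanded=(1,3); open=[(0,1) g=1 f=7, (0,3) g=3 f=9, (1,0) g=1 f=7, (1,4) g=3 f=9, (2,0) g=2 f=7]; closed=[(0,2), (1,1), (1,2), (1,3), (2,1), (2,2)]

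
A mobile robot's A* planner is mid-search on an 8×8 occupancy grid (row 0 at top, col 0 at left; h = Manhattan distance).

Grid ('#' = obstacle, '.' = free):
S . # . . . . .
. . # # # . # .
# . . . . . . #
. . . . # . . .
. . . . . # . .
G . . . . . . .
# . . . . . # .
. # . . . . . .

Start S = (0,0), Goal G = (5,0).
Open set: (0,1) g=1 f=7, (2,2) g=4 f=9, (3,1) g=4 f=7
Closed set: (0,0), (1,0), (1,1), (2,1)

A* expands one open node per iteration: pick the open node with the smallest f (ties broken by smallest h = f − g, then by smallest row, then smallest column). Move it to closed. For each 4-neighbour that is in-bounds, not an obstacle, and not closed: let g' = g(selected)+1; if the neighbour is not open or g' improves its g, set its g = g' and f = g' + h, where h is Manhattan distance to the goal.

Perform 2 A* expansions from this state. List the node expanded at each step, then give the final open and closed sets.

step 1: expand (3,1) (f=7, h=3) → closed; open now [(0,1) g=1 f=7, (2,2) g=4 f=9, (3,0) g=5 f=7, (3,2) g=5 f=9, (4,1) g=5 f=7]
step 2: expand (3,0) (f=7, h=2) → closed; open now [(0,1) g=1 f=7, (2,2) g=4 f=9, (3,2) g=5 f=9, (4,0) g=6 f=7, (4,1) g=5 f=7]

order=[(3,1) → (3,0)]; open=[(0,1) g=1 f=7, (2,2) g=4 f=9, (3,2) g=5 f=9, (4,0) g=6 f=7, (4,1) g=5 f=7]; closed=[(0,0), (1,0), (1,1), (2,1), (3,0), (3,1)]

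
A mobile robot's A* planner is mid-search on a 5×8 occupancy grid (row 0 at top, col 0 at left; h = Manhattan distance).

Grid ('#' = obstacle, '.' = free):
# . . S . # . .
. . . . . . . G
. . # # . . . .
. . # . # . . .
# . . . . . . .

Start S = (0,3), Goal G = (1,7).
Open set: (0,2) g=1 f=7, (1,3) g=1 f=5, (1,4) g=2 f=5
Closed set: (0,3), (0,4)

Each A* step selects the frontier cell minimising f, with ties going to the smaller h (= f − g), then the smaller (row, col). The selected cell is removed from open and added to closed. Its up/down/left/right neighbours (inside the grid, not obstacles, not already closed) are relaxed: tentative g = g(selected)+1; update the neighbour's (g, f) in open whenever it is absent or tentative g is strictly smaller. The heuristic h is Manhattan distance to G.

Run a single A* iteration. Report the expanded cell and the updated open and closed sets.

step 1: expand (1,4) (f=5, h=3) → closed; open now [(0,2) g=1 f=7, (1,3) g=1 f=5, (1,5) g=3 f=5, (2,4) g=3 f=7]

expanded=(1,4); open=[(0,2) g=1 f=7, (1,3) g=1 f=5, (1,5) g=3 f=5, (2,4) g=3 f=7]; closed=[(0,3), (0,4), (1,4)]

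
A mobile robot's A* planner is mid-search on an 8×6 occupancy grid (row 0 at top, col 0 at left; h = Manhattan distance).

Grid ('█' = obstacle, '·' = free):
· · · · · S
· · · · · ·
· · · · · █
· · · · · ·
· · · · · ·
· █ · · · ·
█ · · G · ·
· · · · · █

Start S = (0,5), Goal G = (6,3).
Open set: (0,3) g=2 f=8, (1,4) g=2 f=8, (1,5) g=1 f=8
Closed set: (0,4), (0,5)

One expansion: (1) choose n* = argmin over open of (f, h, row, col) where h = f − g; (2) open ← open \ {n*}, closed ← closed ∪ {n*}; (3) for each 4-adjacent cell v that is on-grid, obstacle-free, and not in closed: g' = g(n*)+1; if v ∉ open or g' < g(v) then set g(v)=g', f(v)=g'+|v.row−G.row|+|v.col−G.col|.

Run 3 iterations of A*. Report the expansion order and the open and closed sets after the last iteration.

step 1: expand (0,3) (f=8, h=6) → closed; open now [(0,2) g=3 f=10, (1,3) g=3 f=8, (1,4) g=2 f=8, (1,5) g=1 f=8]
step 2: expand (1,3) (f=8, h=5) → closed; open now [(0,2) g=3 f=10, (1,2) g=4 f=10, (1,4) g=2 f=8, (1,5) g=1 f=8, (2,3) g=4 f=8]
step 3: expand (2,3) (f=8, h=4) → closed; open now [(0,2) g=3 f=10, (1,2) g=4 f=10, (1,4) g=2 f=8, (1,5) g=1 f=8, (2,2) g=5 f=10, (2,4) g=5 f=10, (3,3) g=5 f=8]

order=[(0,3) → (1,3) → (2,3)]; open=[(0,2) g=3 f=10, (1,2) g=4 f=10, (1,4) g=2 f=8, (1,5) g=1 f=8, (2,2) g=5 f=10, (2,4) g=5 f=10, (3,3) g=5 f=8]; closed=[(0,3), (0,4), (0,5), (1,3), (2,3)]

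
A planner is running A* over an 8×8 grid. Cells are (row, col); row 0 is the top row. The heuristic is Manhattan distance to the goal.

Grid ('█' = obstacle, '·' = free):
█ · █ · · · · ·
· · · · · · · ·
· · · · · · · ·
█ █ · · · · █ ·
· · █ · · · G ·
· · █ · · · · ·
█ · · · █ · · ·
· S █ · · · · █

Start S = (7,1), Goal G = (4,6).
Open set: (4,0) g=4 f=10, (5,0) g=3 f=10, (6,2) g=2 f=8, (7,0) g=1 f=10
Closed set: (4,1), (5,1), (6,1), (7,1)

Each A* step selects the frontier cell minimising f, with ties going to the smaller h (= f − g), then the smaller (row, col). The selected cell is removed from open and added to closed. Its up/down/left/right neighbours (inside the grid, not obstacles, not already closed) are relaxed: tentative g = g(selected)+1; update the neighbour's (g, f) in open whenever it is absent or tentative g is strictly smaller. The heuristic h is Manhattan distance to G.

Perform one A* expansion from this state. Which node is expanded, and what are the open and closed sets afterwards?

step 1: expand (6,2) (f=8, h=6) → closed; open now [(4,0) g=4 f=10, (5,0) g=3 f=10, (6,3) g=3 f=8, (7,0) g=1 f=10]

expanded=(6,2); open=[(4,0) g=4 f=10, (5,0) g=3 f=10, (6,3) g=3 f=8, (7,0) g=1 f=10]; closed=[(4,1), (5,1), (6,1), (6,2), (7,1)]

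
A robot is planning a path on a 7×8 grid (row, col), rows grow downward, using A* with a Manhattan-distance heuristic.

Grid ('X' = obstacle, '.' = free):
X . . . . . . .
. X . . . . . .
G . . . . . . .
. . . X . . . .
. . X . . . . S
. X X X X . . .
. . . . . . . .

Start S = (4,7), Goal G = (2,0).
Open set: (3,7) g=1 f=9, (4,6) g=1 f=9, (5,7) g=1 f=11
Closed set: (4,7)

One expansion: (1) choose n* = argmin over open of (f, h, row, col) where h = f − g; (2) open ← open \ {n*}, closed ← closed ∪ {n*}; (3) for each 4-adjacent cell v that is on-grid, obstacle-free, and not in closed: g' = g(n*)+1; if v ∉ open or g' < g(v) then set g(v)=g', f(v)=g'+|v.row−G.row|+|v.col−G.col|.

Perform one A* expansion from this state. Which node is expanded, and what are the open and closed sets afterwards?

step 1: expand (3,7) (f=9, h=8) → closed; open now [(2,7) g=2 f=9, (3,6) g=2 f=9, (4,6) g=1 f=9, (5,7) g=1 f=11]

expanded=(3,7); open=[(2,7) g=2 f=9, (3,6) g=2 f=9, (4,6) g=1 f=9, (5,7) g=1 f=11]; closed=[(3,7), (4,7)]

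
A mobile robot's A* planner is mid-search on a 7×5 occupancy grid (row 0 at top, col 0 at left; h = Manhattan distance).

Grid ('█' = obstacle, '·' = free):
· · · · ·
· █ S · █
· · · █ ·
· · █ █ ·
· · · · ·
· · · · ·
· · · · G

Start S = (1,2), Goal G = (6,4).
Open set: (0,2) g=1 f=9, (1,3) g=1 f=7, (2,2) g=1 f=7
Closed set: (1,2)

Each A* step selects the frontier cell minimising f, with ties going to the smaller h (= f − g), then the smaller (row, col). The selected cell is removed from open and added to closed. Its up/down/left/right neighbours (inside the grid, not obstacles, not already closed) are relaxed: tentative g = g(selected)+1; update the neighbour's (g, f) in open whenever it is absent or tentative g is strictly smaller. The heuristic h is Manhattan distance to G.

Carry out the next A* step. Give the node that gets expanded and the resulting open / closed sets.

step 1: expand (1,3) (f=7, h=6) → closed; open now [(0,2) g=1 f=9, (0,3) g=2 f=9, (2,2) g=1 f=7]

expanded=(1,3); open=[(0,2) g=1 f=9, (0,3) g=2 f=9, (2,2) g=1 f=7]; closed=[(1,2), (1,3)]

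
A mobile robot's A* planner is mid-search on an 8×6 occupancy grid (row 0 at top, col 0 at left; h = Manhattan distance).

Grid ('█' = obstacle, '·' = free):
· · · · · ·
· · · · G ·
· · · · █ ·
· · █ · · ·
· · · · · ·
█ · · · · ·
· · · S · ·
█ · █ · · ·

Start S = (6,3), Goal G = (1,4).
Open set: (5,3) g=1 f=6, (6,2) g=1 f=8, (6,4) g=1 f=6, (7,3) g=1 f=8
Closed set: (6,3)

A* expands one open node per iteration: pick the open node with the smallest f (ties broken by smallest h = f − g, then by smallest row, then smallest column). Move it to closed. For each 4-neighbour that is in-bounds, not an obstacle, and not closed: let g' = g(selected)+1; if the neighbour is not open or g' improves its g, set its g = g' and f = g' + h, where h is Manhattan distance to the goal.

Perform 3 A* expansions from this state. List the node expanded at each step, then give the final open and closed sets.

order=[(5,3) → (4,3) → (3,3)]; open=[(2,3) g=4 f=6, (3,4) g=4 f=6, (4,2) g=3 f=8, (4,4) g=3 f=6, (5,2) g=2 f=8, (5,4) g=2 f=6, (6,2) g=1 f=8, (6,4) g=1 f=6, (7,3) g=1 f=8]; closed=[(3,3), (4,3), (5,3), (6,3)]

step 1: expand (5,3) (f=6, h=5) → closed; open now [(4,3) g=2 f=6, (5,2) g=2 f=8, (5,4) g=2 f=6, (6,2) g=1 f=8, (6,4) g=1 f=6, (7,3) g=1 f=8]
step 2: expand (4,3) (f=6, h=4) → closed; open now [(3,3) g=3 f=6, (4,2) g=3 f=8, (4,4) g=3 f=6, (5,2) g=2 f=8, (5,4) g=2 f=6, (6,2) g=1 f=8, (6,4) g=1 f=6, (7,3) g=1 f=8]
step 3: expand (3,3) (f=6, h=3) → closed; open now [(2,3) g=4 f=6, (3,4) g=4 f=6, (4,2) g=3 f=8, (4,4) g=3 f=6, (5,2) g=2 f=8, (5,4) g=2 f=6, (6,2) g=1 f=8, (6,4) g=1 f=6, (7,3) g=1 f=8]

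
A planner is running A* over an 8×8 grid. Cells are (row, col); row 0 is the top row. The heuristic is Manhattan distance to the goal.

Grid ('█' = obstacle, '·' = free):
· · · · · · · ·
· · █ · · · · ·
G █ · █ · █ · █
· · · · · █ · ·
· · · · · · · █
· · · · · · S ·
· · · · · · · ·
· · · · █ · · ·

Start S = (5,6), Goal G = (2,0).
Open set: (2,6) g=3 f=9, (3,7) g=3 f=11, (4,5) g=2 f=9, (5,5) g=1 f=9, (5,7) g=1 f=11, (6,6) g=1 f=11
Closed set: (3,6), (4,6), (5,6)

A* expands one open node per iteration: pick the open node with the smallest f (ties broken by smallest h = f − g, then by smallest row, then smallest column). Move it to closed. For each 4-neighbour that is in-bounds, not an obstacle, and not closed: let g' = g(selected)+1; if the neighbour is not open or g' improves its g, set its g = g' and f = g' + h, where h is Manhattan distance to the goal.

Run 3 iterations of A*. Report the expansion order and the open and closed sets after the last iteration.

step 1: expand (2,6) (f=9, h=6) → closed; open now [(1,6) g=4 f=11, (3,7) g=3 f=11, (4,5) g=2 f=9, (5,5) g=1 f=9, (5,7) g=1 f=11, (6,6) g=1 f=11]
step 2: expand (4,5) (f=9, h=7) → closed; open now [(1,6) g=4 f=11, (3,7) g=3 f=11, (4,4) g=3 f=9, (5,5) g=1 f=9, (5,7) g=1 f=11, (6,6) g=1 f=11]
step 3: expand (4,4) (f=9, h=6) → closed; open now [(1,6) g=4 f=11, (3,4) g=4 f=9, (3,7) g=3 f=11, (4,3) g=4 f=9, (5,4) g=4 f=11, (5,5) g=1 f=9, (5,7) g=1 f=11, (6,6) g=1 f=11]

order=[(2,6) → (4,5) → (4,4)]; open=[(1,6) g=4 f=11, (3,4) g=4 f=9, (3,7) g=3 f=11, (4,3) g=4 f=9, (5,4) g=4 f=11, (5,5) g=1 f=9, (5,7) g=1 f=11, (6,6) g=1 f=11]; closed=[(2,6), (3,6), (4,4), (4,5), (4,6), (5,6)]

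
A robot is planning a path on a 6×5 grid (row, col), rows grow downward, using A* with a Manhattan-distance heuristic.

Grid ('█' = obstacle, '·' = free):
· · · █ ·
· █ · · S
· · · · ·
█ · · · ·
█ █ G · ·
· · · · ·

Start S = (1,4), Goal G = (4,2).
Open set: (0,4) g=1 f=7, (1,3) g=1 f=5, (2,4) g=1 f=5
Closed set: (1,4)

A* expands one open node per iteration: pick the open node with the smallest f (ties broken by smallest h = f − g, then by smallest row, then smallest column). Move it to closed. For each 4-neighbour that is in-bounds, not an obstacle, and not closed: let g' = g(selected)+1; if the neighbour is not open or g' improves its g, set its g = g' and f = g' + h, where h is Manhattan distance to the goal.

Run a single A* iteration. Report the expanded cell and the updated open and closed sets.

expanded=(1,3); open=[(0,4) g=1 f=7, (1,2) g=2 f=5, (2,3) g=2 f=5, (2,4) g=1 f=5]; closed=[(1,3), (1,4)]

step 1: expand (1,3) (f=5, h=4) → closed; open now [(0,4) g=1 f=7, (1,2) g=2 f=5, (2,3) g=2 f=5, (2,4) g=1 f=5]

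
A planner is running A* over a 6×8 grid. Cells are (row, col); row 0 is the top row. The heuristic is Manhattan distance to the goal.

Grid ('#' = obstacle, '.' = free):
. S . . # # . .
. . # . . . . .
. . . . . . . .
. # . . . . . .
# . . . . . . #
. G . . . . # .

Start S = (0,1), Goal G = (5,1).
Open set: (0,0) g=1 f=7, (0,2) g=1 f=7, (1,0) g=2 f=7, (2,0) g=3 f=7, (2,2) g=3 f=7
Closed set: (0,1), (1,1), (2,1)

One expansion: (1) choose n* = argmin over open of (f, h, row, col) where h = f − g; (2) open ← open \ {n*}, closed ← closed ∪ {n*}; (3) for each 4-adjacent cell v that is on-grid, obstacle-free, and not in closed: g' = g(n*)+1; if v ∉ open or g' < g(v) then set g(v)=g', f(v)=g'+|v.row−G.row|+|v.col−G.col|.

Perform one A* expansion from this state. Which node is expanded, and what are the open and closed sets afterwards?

expanded=(2,0); open=[(0,0) g=1 f=7, (0,2) g=1 f=7, (1,0) g=2 f=7, (2,2) g=3 f=7, (3,0) g=4 f=7]; closed=[(0,1), (1,1), (2,0), (2,1)]

step 1: expand (2,0) (f=7, h=4) → closed; open now [(0,0) g=1 f=7, (0,2) g=1 f=7, (1,0) g=2 f=7, (2,2) g=3 f=7, (3,0) g=4 f=7]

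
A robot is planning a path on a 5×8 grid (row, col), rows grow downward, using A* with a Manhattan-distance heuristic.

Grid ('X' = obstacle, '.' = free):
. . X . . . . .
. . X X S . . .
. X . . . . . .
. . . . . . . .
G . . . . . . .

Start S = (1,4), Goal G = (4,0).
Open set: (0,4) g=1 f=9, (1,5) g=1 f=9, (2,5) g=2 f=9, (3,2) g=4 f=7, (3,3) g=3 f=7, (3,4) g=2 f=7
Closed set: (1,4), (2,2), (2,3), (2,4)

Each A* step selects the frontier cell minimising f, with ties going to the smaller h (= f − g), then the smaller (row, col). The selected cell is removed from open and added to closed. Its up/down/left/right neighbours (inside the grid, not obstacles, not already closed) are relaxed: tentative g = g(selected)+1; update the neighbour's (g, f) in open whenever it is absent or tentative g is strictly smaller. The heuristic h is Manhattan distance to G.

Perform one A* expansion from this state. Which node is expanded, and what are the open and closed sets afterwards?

expanded=(3,2); open=[(0,4) g=1 f=9, (1,5) g=1 f=9, (2,5) g=2 f=9, (3,1) g=5 f=7, (3,3) g=3 f=7, (3,4) g=2 f=7, (4,2) g=5 f=7]; closed=[(1,4), (2,2), (2,3), (2,4), (3,2)]

step 1: expand (3,2) (f=7, h=3) → closed; open now [(0,4) g=1 f=9, (1,5) g=1 f=9, (2,5) g=2 f=9, (3,1) g=5 f=7, (3,3) g=3 f=7, (3,4) g=2 f=7, (4,2) g=5 f=7]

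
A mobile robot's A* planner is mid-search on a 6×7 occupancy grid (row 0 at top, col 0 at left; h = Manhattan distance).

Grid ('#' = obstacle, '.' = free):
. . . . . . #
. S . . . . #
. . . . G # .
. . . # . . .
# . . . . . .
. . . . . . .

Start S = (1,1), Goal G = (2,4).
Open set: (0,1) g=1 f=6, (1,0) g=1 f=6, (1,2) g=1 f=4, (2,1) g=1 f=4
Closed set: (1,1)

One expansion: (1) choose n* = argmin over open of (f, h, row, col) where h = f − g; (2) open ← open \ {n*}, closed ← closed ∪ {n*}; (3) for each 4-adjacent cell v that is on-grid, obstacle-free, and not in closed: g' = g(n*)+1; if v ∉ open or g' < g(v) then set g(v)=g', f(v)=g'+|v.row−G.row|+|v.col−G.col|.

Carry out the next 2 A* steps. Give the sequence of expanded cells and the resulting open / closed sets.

step 1: expand (1,2) (f=4, h=3) → closed; open now [(0,1) g=1 f=6, (0,2) g=2 f=6, (1,0) g=1 f=6, (1,3) g=2 f=4, (2,1) g=1 f=4, (2,2) g=2 f=4]
step 2: expand (1,3) (f=4, h=2) → closed; open now [(0,1) g=1 f=6, (0,2) g=2 f=6, (0,3) g=3 f=6, (1,0) g=1 f=6, (1,4) g=3 f=4, (2,1) g=1 f=4, (2,2) g=2 f=4, (2,3) g=3 f=4]

order=[(1,2) → (1,3)]; open=[(0,1) g=1 f=6, (0,2) g=2 f=6, (0,3) g=3 f=6, (1,0) g=1 f=6, (1,4) g=3 f=4, (2,1) g=1 f=4, (2,2) g=2 f=4, (2,3) g=3 f=4]; closed=[(1,1), (1,2), (1,3)]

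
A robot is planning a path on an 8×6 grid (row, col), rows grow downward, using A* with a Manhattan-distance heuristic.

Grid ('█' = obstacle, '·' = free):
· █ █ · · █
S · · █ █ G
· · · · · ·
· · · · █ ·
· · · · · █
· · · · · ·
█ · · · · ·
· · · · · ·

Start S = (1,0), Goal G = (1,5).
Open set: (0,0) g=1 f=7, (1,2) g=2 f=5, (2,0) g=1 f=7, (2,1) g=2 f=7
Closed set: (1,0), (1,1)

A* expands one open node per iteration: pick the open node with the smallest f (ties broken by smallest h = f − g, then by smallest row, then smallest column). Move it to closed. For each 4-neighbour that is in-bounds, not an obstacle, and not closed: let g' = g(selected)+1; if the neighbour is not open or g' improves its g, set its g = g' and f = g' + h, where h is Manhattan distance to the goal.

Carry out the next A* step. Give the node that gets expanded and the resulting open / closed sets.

step 1: expand (1,2) (f=5, h=3) → closed; open now [(0,0) g=1 f=7, (2,0) g=1 f=7, (2,1) g=2 f=7, (2,2) g=3 f=7]

expanded=(1,2); open=[(0,0) g=1 f=7, (2,0) g=1 f=7, (2,1) g=2 f=7, (2,2) g=3 f=7]; closed=[(1,0), (1,1), (1,2)]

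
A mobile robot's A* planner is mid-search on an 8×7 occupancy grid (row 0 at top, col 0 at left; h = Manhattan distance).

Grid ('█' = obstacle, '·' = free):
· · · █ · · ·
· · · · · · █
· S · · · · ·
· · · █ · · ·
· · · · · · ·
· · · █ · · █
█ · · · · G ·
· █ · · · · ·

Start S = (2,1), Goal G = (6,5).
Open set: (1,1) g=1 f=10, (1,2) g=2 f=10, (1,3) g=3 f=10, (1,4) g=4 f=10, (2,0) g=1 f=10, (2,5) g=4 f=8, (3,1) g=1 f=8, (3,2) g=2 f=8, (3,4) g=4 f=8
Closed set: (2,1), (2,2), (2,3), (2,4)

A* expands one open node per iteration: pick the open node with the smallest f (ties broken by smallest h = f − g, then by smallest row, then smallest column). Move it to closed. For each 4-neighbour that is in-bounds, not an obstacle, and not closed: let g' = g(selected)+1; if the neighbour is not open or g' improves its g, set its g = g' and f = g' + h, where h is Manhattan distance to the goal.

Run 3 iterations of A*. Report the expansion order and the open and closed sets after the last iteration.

order=[(2,5) → (3,5) → (4,5)]; open=[(1,1) g=1 f=10, (1,2) g=2 f=10, (1,3) g=3 f=10, (1,4) g=4 f=10, (1,5) g=5 f=10, (2,0) g=1 f=10, (2,6) g=5 f=10, (3,1) g=1 f=8, (3,2) g=2 f=8, (3,4) g=4 f=8, (3,6) g=6 f=10, (4,4) g=7 f=10, (4,6) g=7 f=10, (5,5) g=7 f=8]; closed=[(2,1), (2,2), (2,3), (2,4), (2,5), (3,5), (4,5)]

step 1: expand (2,5) (f=8, h=4) → closed; open now [(1,1) g=1 f=10, (1,2) g=2 f=10, (1,3) g=3 f=10, (1,4) g=4 f=10, (1,5) g=5 f=10, (2,0) g=1 f=10, (2,6) g=5 f=10, (3,1) g=1 f=8, (3,2) g=2 f=8, (3,4) g=4 f=8, (3,5) g=5 f=8]
step 2: expand (3,5) (f=8, h=3) → closed; open now [(1,1) g=1 f=10, (1,2) g=2 f=10, (1,3) g=3 f=10, (1,4) g=4 f=10, (1,5) g=5 f=10, (2,0) g=1 f=10, (2,6) g=5 f=10, (3,1) g=1 f=8, (3,2) g=2 f=8, (3,4) g=4 f=8, (3,6) g=6 f=10, (4,5) g=6 f=8]
step 3: expand (4,5) (f=8, h=2) → closed; open now [(1,1) g=1 f=10, (1,2) g=2 f=10, (1,3) g=3 f=10, (1,4) g=4 f=10, (1,5) g=5 f=10, (2,0) g=1 f=10, (2,6) g=5 f=10, (3,1) g=1 f=8, (3,2) g=2 f=8, (3,4) g=4 f=8, (3,6) g=6 f=10, (4,4) g=7 f=10, (4,6) g=7 f=10, (5,5) g=7 f=8]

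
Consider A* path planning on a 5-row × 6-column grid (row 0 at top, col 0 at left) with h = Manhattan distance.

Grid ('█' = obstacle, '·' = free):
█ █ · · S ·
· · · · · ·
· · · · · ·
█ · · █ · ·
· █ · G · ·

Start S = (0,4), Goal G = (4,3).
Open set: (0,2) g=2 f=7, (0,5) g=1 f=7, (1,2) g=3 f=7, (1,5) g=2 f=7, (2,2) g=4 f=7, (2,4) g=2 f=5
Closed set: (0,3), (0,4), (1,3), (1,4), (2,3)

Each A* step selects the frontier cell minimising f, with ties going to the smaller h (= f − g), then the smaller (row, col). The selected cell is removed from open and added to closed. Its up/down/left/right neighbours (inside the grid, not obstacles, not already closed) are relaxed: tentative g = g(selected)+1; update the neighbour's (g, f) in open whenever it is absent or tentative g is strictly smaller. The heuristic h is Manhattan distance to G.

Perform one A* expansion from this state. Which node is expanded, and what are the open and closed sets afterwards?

step 1: expand (2,4) (f=5, h=3) → closed; open now [(0,2) g=2 f=7, (0,5) g=1 f=7, (1,2) g=3 f=7, (1,5) g=2 f=7, (2,2) g=4 f=7, (2,5) g=3 f=7, (3,4) g=3 f=5]

expanded=(2,4); open=[(0,2) g=2 f=7, (0,5) g=1 f=7, (1,2) g=3 f=7, (1,5) g=2 f=7, (2,2) g=4 f=7, (2,5) g=3 f=7, (3,4) g=3 f=5]; closed=[(0,3), (0,4), (1,3), (1,4), (2,3), (2,4)]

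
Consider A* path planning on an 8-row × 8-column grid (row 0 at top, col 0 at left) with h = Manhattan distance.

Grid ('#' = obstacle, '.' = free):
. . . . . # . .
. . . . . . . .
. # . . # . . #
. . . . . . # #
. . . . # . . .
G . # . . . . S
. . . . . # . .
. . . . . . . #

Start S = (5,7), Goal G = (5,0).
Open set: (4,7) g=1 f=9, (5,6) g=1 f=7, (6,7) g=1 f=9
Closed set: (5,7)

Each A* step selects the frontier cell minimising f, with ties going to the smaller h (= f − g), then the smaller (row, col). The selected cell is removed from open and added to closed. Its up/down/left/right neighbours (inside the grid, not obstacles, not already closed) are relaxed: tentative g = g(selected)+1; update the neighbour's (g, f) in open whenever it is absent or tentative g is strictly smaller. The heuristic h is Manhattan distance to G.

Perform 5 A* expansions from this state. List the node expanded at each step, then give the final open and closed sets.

step 1: expand (5,6) (f=7, h=6) → closed; open now [(4,6) g=2 f=9, (4,7) g=1 f=9, (5,5) g=2 f=7, (6,6) g=2 f=9, (6,7) g=1 f=9]
step 2: expand (5,5) (f=7, h=5) → closed; open now [(4,5) g=3 f=9, (4,6) g=2 f=9, (4,7) g=1 f=9, (5,4) g=3 f=7, (6,6) g=2 f=9, (6,7) g=1 f=9]
step 3: expand (5,4) (f=7, h=4) → closed; open now [(4,5) g=3 f=9, (4,6) g=2 f=9, (4,7) g=1 f=9, (5,3) g=4 f=7, (6,4) g=4 f=9, (6,6) g=2 f=9, (6,7) g=1 f=9]
step 4: expand (5,3) (f=7, h=3) → closed; open now [(4,3) g=5 f=9, (4,5) g=3 f=9, (4,6) g=2 f=9, (4,7) g=1 f=9, (6,3) g=5 f=9, (6,4) g=4 f=9, (6,6) g=2 f=9, (6,7) g=1 f=9]
step 5: expand (4,3) (f=9, h=4) → closed; open now [(3,3) g=6 f=11, (4,2) g=6 f=9, (4,5) g=3 f=9, (4,6) g=2 f=9, (4,7) g=1 f=9, (6,3) g=5 f=9, (6,4) g=4 f=9, (6,6) g=2 f=9, (6,7) g=1 f=9]

order=[(5,6) → (5,5) → (5,4) → (5,3) → (4,3)]; open=[(3,3) g=6 f=11, (4,2) g=6 f=9, (4,5) g=3 f=9, (4,6) g=2 f=9, (4,7) g=1 f=9, (6,3) g=5 f=9, (6,4) g=4 f=9, (6,6) g=2 f=9, (6,7) g=1 f=9]; closed=[(4,3), (5,3), (5,4), (5,5), (5,6), (5,7)]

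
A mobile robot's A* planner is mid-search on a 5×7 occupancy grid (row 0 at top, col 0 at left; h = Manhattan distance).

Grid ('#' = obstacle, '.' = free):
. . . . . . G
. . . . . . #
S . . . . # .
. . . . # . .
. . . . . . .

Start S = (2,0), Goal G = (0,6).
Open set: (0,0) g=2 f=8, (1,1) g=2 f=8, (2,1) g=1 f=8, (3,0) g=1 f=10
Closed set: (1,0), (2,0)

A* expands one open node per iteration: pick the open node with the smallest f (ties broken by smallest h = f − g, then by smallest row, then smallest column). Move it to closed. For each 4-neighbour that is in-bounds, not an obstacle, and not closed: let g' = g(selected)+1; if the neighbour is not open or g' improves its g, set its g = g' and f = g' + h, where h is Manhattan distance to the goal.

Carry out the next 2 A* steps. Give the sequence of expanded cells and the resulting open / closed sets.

step 1: expand (0,0) (f=8, h=6) → closed; open now [(0,1) g=3 f=8, (1,1) g=2 f=8, (2,1) g=1 f=8, (3,0) g=1 f=10]
step 2: expand (0,1) (f=8, h=5) → closed; open now [(0,2) g=4 f=8, (1,1) g=2 f=8, (2,1) g=1 f=8, (3,0) g=1 f=10]

order=[(0,0) → (0,1)]; open=[(0,2) g=4 f=8, (1,1) g=2 f=8, (2,1) g=1 f=8, (3,0) g=1 f=10]; closed=[(0,0), (0,1), (1,0), (2,0)]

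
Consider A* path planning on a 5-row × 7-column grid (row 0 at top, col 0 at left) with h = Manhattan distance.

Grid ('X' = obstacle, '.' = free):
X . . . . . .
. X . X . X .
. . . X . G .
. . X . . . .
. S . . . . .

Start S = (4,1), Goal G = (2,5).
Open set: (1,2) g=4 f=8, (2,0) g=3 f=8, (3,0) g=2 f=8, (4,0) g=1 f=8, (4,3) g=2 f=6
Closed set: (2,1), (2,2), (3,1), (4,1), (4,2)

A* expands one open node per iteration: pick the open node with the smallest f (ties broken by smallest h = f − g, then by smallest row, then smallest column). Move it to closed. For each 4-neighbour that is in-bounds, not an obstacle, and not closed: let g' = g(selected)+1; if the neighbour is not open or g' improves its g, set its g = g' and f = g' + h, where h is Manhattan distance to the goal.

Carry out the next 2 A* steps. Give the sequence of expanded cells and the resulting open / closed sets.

step 1: expand (4,3) (f=6, h=4) → closed; open now [(1,2) g=4 f=8, (2,0) g=3 f=8, (3,0) g=2 f=8, (3,3) g=3 f=6, (4,0) g=1 f=8, (4,4) g=3 f=6]
step 2: expand (3,3) (f=6, h=3) → closed; open now [(1,2) g=4 f=8, (2,0) g=3 f=8, (3,0) g=2 f=8, (3,4) g=4 f=6, (4,0) g=1 f=8, (4,4) g=3 f=6]

order=[(4,3) → (3,3)]; open=[(1,2) g=4 f=8, (2,0) g=3 f=8, (3,0) g=2 f=8, (3,4) g=4 f=6, (4,0) g=1 f=8, (4,4) g=3 f=6]; closed=[(2,1), (2,2), (3,1), (3,3), (4,1), (4,2), (4,3)]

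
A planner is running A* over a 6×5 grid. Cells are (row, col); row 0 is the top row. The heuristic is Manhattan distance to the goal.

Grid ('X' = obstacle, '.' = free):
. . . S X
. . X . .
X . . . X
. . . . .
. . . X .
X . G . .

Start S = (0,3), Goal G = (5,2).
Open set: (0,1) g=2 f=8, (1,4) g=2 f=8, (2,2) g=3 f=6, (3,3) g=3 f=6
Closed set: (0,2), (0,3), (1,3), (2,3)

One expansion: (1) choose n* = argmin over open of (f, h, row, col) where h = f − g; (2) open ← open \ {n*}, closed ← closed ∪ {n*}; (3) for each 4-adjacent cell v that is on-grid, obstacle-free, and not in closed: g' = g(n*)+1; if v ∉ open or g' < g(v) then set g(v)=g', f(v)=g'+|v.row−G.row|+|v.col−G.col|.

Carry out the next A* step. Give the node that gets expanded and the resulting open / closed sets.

step 1: expand (2,2) (f=6, h=3) → closed; open now [(0,1) g=2 f=8, (1,4) g=2 f=8, (2,1) g=4 f=8, (3,2) g=4 f=6, (3,3) g=3 f=6]

expanded=(2,2); open=[(0,1) g=2 f=8, (1,4) g=2 f=8, (2,1) g=4 f=8, (3,2) g=4 f=6, (3,3) g=3 f=6]; closed=[(0,2), (0,3), (1,3), (2,2), (2,3)]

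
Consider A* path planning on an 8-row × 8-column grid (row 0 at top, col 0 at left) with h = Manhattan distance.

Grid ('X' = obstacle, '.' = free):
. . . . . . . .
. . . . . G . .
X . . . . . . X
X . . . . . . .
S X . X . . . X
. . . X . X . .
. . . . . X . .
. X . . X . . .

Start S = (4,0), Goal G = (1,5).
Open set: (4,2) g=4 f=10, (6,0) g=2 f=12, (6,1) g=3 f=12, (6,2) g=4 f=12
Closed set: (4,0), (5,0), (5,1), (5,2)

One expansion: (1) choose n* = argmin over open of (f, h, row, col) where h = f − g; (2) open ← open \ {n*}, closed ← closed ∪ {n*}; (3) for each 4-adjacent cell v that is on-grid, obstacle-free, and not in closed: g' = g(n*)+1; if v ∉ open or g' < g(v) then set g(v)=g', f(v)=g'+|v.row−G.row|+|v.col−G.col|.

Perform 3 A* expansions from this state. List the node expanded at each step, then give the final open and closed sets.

step 1: expand (4,2) (f=10, h=6) → closed; open now [(3,2) g=5 f=10, (6,0) g=2 f=12, (6,1) g=3 f=12, (6,2) g=4 f=12]
step 2: expand (3,2) (f=10, h=5) → closed; open now [(2,2) g=6 f=10, (3,1) g=6 f=12, (3,3) g=6 f=10, (6,0) g=2 f=12, (6,1) g=3 f=12, (6,2) g=4 f=12]
step 3: expand (2,2) (f=10, h=4) → closed; open now [(1,2) g=7 f=10, (2,1) g=7 f=12, (2,3) g=7 f=10, (3,1) g=6 f=12, (3,3) g=6 f=10, (6,0) g=2 f=12, (6,1) g=3 f=12, (6,2) g=4 f=12]

order=[(4,2) → (3,2) → (2,2)]; open=[(1,2) g=7 f=10, (2,1) g=7 f=12, (2,3) g=7 f=10, (3,1) g=6 f=12, (3,3) g=6 f=10, (6,0) g=2 f=12, (6,1) g=3 f=12, (6,2) g=4 f=12]; closed=[(2,2), (3,2), (4,0), (4,2), (5,0), (5,1), (5,2)]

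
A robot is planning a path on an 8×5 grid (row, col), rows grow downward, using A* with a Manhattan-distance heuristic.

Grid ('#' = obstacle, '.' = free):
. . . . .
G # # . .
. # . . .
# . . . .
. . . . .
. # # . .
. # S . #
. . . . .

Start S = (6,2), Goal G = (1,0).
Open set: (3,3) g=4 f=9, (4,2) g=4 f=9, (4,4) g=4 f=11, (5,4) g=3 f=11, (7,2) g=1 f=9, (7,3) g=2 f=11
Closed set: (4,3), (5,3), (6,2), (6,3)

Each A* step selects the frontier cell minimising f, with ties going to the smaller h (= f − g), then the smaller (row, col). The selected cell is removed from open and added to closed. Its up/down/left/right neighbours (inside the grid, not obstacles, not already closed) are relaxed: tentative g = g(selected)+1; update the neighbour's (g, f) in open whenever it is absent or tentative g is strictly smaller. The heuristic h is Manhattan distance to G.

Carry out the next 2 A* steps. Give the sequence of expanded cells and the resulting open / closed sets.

step 1: expand (3,3) (f=9, h=5) → closed; open now [(2,3) g=5 f=9, (3,2) g=5 f=9, (3,4) g=5 f=11, (4,2) g=4 f=9, (4,4) g=4 f=11, (5,4) g=3 f=11, (7,2) g=1 f=9, (7,3) g=2 f=11]
step 2: expand (2,3) (f=9, h=4) → closed; open now [(1,3) g=6 f=9, (2,2) g=6 f=9, (2,4) g=6 f=11, (3,2) g=5 f=9, (3,4) g=5 f=11, (4,2) g=4 f=9, (4,4) g=4 f=11, (5,4) g=3 f=11, (7,2) g=1 f=9, (7,3) g=2 f=11]

order=[(3,3) → (2,3)]; open=[(1,3) g=6 f=9, (2,2) g=6 f=9, (2,4) g=6 f=11, (3,2) g=5 f=9, (3,4) g=5 f=11, (4,2) g=4 f=9, (4,4) g=4 f=11, (5,4) g=3 f=11, (7,2) g=1 f=9, (7,3) g=2 f=11]; closed=[(2,3), (3,3), (4,3), (5,3), (6,2), (6,3)]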